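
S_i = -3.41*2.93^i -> [-3.41, -9.99, -29.27, -85.77, -251.32]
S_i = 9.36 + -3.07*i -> [9.36, 6.29, 3.22, 0.15, -2.92]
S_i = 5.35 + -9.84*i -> [5.35, -4.49, -14.33, -24.17, -34.01]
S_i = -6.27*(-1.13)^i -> [-6.27, 7.09, -8.01, 9.05, -10.22]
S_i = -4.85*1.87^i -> [-4.85, -9.07, -16.96, -31.72, -59.31]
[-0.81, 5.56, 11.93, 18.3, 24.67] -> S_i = -0.81 + 6.37*i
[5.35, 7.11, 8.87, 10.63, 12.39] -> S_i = 5.35 + 1.76*i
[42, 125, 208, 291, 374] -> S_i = 42 + 83*i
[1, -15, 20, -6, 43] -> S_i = Random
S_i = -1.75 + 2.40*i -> [-1.75, 0.65, 3.05, 5.45, 7.85]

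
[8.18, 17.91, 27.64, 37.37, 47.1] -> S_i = 8.18 + 9.73*i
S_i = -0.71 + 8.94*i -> [-0.71, 8.23, 17.17, 26.11, 35.05]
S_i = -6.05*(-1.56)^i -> [-6.05, 9.44, -14.72, 22.97, -35.83]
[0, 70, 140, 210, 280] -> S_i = 0 + 70*i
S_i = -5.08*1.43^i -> [-5.08, -7.26, -10.39, -14.85, -21.24]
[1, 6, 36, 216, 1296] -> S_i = 1*6^i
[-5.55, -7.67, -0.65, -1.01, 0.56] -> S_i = Random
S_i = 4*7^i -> [4, 28, 196, 1372, 9604]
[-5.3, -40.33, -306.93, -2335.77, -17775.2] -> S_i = -5.30*7.61^i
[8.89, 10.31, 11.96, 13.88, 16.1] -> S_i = 8.89*1.16^i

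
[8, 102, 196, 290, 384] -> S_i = 8 + 94*i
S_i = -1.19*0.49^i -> [-1.19, -0.58, -0.29, -0.14, -0.07]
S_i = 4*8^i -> [4, 32, 256, 2048, 16384]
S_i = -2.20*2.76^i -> [-2.2, -6.07, -16.76, -46.25, -127.66]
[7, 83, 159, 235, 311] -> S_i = 7 + 76*i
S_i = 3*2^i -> [3, 6, 12, 24, 48]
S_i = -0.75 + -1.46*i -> [-0.75, -2.21, -3.67, -5.13, -6.59]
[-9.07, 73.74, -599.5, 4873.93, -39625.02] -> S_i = -9.07*(-8.13)^i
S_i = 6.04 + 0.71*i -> [6.04, 6.75, 7.46, 8.17, 8.88]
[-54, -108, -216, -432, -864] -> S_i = -54*2^i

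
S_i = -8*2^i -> [-8, -16, -32, -64, -128]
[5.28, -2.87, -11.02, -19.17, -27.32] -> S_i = 5.28 + -8.15*i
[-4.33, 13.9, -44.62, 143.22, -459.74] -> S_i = -4.33*(-3.21)^i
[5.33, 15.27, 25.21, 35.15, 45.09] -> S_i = 5.33 + 9.94*i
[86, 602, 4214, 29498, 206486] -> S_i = 86*7^i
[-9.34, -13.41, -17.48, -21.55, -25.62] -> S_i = -9.34 + -4.07*i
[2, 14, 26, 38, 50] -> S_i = 2 + 12*i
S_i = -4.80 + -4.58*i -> [-4.8, -9.38, -13.96, -18.54, -23.12]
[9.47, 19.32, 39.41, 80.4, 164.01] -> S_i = 9.47*2.04^i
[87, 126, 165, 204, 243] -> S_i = 87 + 39*i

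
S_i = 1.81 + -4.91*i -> [1.81, -3.1, -8.01, -12.92, -17.83]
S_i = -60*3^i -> [-60, -180, -540, -1620, -4860]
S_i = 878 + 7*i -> [878, 885, 892, 899, 906]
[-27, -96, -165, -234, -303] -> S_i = -27 + -69*i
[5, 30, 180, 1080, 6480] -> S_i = 5*6^i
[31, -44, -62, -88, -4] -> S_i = Random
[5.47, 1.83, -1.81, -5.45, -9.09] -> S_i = 5.47 + -3.64*i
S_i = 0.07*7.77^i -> [0.07, 0.54, 4.23, 32.84, 255.14]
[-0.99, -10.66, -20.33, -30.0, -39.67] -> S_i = -0.99 + -9.67*i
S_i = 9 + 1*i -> [9, 10, 11, 12, 13]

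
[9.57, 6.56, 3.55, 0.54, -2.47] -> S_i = 9.57 + -3.01*i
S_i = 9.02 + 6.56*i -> [9.02, 15.58, 22.14, 28.7, 35.26]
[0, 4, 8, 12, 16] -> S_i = 0 + 4*i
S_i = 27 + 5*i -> [27, 32, 37, 42, 47]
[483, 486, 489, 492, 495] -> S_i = 483 + 3*i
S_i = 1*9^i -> [1, 9, 81, 729, 6561]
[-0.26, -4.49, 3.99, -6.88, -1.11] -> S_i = Random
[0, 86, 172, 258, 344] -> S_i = 0 + 86*i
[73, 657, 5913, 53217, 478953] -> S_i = 73*9^i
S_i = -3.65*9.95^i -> [-3.65, -36.32, -361.36, -3595.52, -35775.46]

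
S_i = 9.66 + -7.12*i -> [9.66, 2.54, -4.58, -11.7, -18.82]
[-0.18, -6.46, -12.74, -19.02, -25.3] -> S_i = -0.18 + -6.28*i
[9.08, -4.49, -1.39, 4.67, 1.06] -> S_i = Random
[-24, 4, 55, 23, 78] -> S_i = Random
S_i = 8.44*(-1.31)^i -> [8.44, -11.06, 14.48, -18.97, 24.86]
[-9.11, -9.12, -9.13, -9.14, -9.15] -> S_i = -9.11 + -0.01*i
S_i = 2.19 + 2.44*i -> [2.19, 4.63, 7.07, 9.51, 11.95]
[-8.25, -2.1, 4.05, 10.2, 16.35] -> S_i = -8.25 + 6.15*i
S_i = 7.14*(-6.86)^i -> [7.14, -48.98, 336.01, -2305.0, 15812.29]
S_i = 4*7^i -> [4, 28, 196, 1372, 9604]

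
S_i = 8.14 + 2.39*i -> [8.14, 10.53, 12.92, 15.31, 17.7]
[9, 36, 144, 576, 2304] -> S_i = 9*4^i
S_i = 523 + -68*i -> [523, 455, 387, 319, 251]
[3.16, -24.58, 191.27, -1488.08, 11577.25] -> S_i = 3.16*(-7.78)^i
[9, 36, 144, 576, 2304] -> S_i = 9*4^i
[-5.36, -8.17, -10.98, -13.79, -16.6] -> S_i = -5.36 + -2.81*i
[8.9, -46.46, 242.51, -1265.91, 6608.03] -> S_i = 8.90*(-5.22)^i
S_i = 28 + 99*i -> [28, 127, 226, 325, 424]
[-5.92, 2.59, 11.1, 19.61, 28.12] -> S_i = -5.92 + 8.51*i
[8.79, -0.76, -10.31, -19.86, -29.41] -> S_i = 8.79 + -9.55*i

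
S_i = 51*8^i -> [51, 408, 3264, 26112, 208896]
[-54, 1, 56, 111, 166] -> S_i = -54 + 55*i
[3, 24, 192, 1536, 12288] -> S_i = 3*8^i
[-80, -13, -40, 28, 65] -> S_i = Random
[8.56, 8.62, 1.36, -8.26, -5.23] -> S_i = Random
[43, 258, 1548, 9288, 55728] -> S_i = 43*6^i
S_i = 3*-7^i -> [3, -21, 147, -1029, 7203]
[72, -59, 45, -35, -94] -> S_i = Random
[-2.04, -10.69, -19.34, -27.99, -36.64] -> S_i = -2.04 + -8.65*i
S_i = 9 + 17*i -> [9, 26, 43, 60, 77]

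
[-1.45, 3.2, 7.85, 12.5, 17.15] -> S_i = -1.45 + 4.65*i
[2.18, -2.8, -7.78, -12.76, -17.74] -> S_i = 2.18 + -4.98*i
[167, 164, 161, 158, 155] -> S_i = 167 + -3*i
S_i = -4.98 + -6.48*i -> [-4.98, -11.46, -17.94, -24.42, -30.9]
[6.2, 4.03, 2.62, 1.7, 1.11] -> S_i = 6.20*0.65^i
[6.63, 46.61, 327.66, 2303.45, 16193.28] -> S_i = 6.63*7.03^i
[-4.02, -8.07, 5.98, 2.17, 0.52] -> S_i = Random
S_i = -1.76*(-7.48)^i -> [-1.76, 13.16, -98.47, 736.58, -5509.59]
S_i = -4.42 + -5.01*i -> [-4.42, -9.43, -14.44, -19.45, -24.46]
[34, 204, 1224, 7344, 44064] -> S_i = 34*6^i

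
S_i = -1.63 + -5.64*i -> [-1.63, -7.27, -12.91, -18.55, -24.19]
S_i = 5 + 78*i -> [5, 83, 161, 239, 317]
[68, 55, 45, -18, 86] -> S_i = Random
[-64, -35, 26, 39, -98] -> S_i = Random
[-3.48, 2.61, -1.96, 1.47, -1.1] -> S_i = -3.48*(-0.75)^i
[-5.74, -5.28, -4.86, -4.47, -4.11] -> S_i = -5.74*0.92^i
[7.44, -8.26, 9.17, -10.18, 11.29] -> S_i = 7.44*(-1.11)^i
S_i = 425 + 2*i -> [425, 427, 429, 431, 433]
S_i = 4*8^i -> [4, 32, 256, 2048, 16384]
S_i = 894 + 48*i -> [894, 942, 990, 1038, 1086]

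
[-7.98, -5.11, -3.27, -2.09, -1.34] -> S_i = -7.98*0.64^i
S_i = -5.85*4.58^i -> [-5.85, -26.79, -122.71, -562.02, -2574.05]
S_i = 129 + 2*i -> [129, 131, 133, 135, 137]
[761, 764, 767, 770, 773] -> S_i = 761 + 3*i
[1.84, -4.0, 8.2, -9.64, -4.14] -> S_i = Random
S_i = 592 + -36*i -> [592, 556, 520, 484, 448]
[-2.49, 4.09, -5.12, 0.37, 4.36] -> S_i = Random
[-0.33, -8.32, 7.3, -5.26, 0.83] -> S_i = Random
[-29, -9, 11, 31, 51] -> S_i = -29 + 20*i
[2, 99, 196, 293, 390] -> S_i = 2 + 97*i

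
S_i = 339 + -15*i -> [339, 324, 309, 294, 279]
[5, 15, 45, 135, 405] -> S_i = 5*3^i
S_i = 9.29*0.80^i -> [9.29, 7.43, 5.95, 4.76, 3.81]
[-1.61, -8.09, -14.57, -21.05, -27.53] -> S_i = -1.61 + -6.48*i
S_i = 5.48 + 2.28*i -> [5.48, 7.76, 10.04, 12.32, 14.6]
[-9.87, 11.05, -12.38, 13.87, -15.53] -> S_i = -9.87*(-1.12)^i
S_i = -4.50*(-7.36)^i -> [-4.5, 33.12, -243.76, 1794.1, -13204.56]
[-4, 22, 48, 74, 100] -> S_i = -4 + 26*i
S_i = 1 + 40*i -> [1, 41, 81, 121, 161]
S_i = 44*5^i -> [44, 220, 1100, 5500, 27500]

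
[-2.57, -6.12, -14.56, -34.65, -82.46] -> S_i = -2.57*2.38^i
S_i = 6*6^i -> [6, 36, 216, 1296, 7776]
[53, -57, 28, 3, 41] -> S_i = Random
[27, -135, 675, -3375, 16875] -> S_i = 27*-5^i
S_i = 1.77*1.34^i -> [1.77, 2.37, 3.18, 4.26, 5.71]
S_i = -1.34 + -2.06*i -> [-1.34, -3.4, -5.46, -7.52, -9.58]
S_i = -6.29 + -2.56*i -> [-6.29, -8.85, -11.41, -13.97, -16.53]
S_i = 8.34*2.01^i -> [8.34, 16.76, 33.69, 67.73, 136.13]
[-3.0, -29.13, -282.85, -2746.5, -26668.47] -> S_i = -3.00*9.71^i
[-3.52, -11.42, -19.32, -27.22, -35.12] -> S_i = -3.52 + -7.90*i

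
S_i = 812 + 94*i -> [812, 906, 1000, 1094, 1188]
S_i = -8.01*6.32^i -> [-8.01, -50.62, -319.94, -2022.01, -12779.12]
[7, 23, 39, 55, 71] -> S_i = 7 + 16*i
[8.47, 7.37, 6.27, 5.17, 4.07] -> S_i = 8.47 + -1.10*i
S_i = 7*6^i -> [7, 42, 252, 1512, 9072]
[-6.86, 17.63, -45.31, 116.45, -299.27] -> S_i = -6.86*(-2.57)^i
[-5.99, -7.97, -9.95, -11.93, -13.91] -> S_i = -5.99 + -1.98*i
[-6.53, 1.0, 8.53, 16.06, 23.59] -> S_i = -6.53 + 7.53*i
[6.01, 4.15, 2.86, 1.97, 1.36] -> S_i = 6.01*0.69^i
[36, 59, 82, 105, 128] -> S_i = 36 + 23*i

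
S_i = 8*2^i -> [8, 16, 32, 64, 128]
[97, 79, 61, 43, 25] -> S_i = 97 + -18*i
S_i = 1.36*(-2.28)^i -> [1.36, -3.1, 7.07, -16.12, 36.75]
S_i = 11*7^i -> [11, 77, 539, 3773, 26411]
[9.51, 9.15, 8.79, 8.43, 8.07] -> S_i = 9.51 + -0.36*i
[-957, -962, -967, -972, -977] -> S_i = -957 + -5*i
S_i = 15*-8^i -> [15, -120, 960, -7680, 61440]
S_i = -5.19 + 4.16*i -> [-5.19, -1.03, 3.13, 7.29, 11.45]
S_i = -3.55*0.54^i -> [-3.55, -1.92, -1.04, -0.56, -0.3]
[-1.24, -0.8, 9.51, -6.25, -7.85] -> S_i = Random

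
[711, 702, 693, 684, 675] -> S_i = 711 + -9*i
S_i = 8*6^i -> [8, 48, 288, 1728, 10368]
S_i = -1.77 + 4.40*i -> [-1.77, 2.63, 7.03, 11.43, 15.83]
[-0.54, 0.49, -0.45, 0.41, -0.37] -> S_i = -0.54*(-0.91)^i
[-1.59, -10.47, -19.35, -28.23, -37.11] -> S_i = -1.59 + -8.88*i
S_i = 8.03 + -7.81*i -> [8.03, 0.22, -7.59, -15.4, -23.21]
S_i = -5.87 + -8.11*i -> [-5.87, -13.98, -22.09, -30.2, -38.31]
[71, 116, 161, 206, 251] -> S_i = 71 + 45*i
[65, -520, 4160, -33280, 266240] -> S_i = 65*-8^i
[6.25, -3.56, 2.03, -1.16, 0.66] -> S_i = 6.25*(-0.57)^i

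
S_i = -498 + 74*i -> [-498, -424, -350, -276, -202]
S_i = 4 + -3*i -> [4, 1, -2, -5, -8]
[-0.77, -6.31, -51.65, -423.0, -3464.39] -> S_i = -0.77*8.19^i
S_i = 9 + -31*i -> [9, -22, -53, -84, -115]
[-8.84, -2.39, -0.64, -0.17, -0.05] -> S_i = -8.84*0.27^i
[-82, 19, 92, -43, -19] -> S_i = Random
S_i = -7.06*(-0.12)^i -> [-7.06, 0.85, -0.1, 0.01, -0.0]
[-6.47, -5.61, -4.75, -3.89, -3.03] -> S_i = -6.47 + 0.86*i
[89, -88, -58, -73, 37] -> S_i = Random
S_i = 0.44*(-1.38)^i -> [0.44, -0.61, 0.84, -1.16, 1.6]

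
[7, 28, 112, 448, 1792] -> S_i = 7*4^i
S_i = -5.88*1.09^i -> [-5.88, -6.41, -6.99, -7.61, -8.3]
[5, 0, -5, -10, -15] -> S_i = 5 + -5*i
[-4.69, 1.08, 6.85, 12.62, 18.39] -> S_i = -4.69 + 5.77*i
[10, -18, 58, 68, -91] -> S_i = Random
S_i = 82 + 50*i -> [82, 132, 182, 232, 282]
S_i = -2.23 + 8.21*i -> [-2.23, 5.98, 14.19, 22.4, 30.61]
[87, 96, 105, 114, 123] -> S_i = 87 + 9*i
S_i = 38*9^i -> [38, 342, 3078, 27702, 249318]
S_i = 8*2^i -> [8, 16, 32, 64, 128]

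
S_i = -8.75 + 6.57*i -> [-8.75, -2.18, 4.39, 10.96, 17.53]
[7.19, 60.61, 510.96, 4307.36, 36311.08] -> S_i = 7.19*8.43^i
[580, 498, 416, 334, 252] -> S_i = 580 + -82*i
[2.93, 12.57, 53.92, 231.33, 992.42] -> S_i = 2.93*4.29^i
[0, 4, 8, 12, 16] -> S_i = 0 + 4*i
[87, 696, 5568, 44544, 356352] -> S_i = 87*8^i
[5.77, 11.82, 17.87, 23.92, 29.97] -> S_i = 5.77 + 6.05*i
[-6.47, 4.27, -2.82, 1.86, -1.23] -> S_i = -6.47*(-0.66)^i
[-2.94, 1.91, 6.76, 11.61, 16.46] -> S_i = -2.94 + 4.85*i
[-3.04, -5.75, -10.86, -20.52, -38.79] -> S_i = -3.04*1.89^i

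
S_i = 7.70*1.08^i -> [7.7, 8.32, 8.98, 9.7, 10.48]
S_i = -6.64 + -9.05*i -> [-6.64, -15.69, -24.74, -33.79, -42.84]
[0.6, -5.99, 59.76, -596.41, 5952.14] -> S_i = 0.60*(-9.98)^i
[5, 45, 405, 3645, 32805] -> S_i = 5*9^i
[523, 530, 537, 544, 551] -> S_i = 523 + 7*i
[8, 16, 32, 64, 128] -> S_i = 8*2^i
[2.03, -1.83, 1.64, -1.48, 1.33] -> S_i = 2.03*(-0.90)^i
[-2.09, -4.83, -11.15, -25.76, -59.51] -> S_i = -2.09*2.31^i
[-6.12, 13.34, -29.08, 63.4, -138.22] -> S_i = -6.12*(-2.18)^i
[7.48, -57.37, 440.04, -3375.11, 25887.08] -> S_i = 7.48*(-7.67)^i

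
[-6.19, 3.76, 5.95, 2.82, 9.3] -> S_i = Random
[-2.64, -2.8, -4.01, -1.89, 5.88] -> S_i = Random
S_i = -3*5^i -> [-3, -15, -75, -375, -1875]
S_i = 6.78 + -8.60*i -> [6.78, -1.82, -10.42, -19.02, -27.62]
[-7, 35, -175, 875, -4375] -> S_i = -7*-5^i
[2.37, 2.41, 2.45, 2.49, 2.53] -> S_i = 2.37 + 0.04*i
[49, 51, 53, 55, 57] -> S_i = 49 + 2*i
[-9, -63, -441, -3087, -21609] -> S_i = -9*7^i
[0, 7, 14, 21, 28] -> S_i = 0 + 7*i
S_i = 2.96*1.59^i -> [2.96, 4.71, 7.48, 11.9, 18.92]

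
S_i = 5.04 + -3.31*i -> [5.04, 1.73, -1.58, -4.89, -8.2]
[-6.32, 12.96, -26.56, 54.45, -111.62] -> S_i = -6.32*(-2.05)^i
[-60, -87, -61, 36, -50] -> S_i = Random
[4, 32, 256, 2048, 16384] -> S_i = 4*8^i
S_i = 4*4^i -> [4, 16, 64, 256, 1024]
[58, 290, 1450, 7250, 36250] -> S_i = 58*5^i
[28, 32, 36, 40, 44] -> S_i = 28 + 4*i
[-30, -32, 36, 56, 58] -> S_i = Random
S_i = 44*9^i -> [44, 396, 3564, 32076, 288684]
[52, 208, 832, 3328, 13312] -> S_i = 52*4^i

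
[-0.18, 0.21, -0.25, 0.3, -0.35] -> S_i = -0.18*(-1.18)^i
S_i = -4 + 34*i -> [-4, 30, 64, 98, 132]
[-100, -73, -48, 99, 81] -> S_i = Random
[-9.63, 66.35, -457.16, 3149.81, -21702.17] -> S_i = -9.63*(-6.89)^i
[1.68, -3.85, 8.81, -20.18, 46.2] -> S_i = 1.68*(-2.29)^i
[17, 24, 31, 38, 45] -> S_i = 17 + 7*i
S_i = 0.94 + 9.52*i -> [0.94, 10.46, 19.98, 29.5, 39.02]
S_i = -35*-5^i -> [-35, 175, -875, 4375, -21875]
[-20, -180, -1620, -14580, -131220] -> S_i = -20*9^i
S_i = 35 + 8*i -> [35, 43, 51, 59, 67]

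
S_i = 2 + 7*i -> [2, 9, 16, 23, 30]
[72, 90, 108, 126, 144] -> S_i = 72 + 18*i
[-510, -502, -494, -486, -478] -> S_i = -510 + 8*i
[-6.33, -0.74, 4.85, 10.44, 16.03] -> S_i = -6.33 + 5.59*i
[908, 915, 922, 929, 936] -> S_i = 908 + 7*i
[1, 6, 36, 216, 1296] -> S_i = 1*6^i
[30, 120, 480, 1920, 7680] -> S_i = 30*4^i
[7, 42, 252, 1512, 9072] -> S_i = 7*6^i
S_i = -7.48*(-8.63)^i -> [-7.48, 64.55, -557.09, 4807.66, -41490.13]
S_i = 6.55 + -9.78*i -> [6.55, -3.23, -13.01, -22.79, -32.57]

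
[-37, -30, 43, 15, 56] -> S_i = Random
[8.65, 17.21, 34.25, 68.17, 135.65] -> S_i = 8.65*1.99^i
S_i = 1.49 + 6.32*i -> [1.49, 7.81, 14.13, 20.45, 26.77]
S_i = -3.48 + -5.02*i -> [-3.48, -8.5, -13.52, -18.54, -23.56]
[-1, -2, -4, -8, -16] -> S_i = -1*2^i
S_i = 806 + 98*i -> [806, 904, 1002, 1100, 1198]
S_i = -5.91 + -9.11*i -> [-5.91, -15.02, -24.13, -33.24, -42.35]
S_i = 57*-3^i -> [57, -171, 513, -1539, 4617]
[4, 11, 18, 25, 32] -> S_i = 4 + 7*i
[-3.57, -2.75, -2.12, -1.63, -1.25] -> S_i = -3.57*0.77^i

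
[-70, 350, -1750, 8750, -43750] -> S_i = -70*-5^i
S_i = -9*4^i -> [-9, -36, -144, -576, -2304]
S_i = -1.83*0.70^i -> [-1.83, -1.28, -0.9, -0.63, -0.44]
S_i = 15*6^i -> [15, 90, 540, 3240, 19440]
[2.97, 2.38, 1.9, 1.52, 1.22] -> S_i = 2.97*0.80^i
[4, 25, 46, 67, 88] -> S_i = 4 + 21*i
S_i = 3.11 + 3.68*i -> [3.11, 6.79, 10.47, 14.15, 17.83]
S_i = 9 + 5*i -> [9, 14, 19, 24, 29]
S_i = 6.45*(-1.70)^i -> [6.45, -10.96, 18.64, -31.69, 53.87]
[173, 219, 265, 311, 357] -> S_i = 173 + 46*i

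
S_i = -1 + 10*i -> [-1, 9, 19, 29, 39]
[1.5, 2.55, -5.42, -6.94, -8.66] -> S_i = Random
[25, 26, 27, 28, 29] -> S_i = 25 + 1*i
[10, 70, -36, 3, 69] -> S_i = Random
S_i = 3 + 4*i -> [3, 7, 11, 15, 19]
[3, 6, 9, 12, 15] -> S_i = 3 + 3*i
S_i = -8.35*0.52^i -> [-8.35, -4.34, -2.26, -1.17, -0.61]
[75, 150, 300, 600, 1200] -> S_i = 75*2^i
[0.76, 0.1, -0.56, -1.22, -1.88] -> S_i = 0.76 + -0.66*i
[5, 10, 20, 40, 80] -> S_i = 5*2^i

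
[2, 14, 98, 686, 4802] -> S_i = 2*7^i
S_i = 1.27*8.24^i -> [1.27, 10.46, 86.23, 710.53, 5854.81]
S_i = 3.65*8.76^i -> [3.65, 31.97, 280.09, 2453.61, 21493.61]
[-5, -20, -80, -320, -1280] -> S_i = -5*4^i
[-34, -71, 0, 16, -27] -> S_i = Random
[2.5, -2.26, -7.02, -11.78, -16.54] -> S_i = 2.50 + -4.76*i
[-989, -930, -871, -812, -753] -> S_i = -989 + 59*i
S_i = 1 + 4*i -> [1, 5, 9, 13, 17]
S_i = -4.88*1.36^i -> [-4.88, -6.64, -9.03, -12.28, -16.69]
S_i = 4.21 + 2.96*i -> [4.21, 7.17, 10.13, 13.09, 16.05]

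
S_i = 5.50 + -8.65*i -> [5.5, -3.15, -11.8, -20.45, -29.1]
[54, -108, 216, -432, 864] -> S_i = 54*-2^i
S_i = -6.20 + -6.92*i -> [-6.2, -13.12, -20.04, -26.96, -33.88]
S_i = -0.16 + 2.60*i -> [-0.16, 2.44, 5.04, 7.64, 10.24]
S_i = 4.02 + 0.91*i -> [4.02, 4.93, 5.84, 6.75, 7.66]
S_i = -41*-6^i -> [-41, 246, -1476, 8856, -53136]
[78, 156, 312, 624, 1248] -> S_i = 78*2^i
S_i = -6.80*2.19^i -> [-6.8, -14.89, -32.61, -71.42, -156.42]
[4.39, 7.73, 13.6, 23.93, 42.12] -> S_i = 4.39*1.76^i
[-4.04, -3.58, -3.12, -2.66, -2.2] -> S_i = -4.04 + 0.46*i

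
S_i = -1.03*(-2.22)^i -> [-1.03, 2.29, -5.08, 11.27, -25.02]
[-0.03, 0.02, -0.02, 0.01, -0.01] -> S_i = -0.03*(-0.79)^i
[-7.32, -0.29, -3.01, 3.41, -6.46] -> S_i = Random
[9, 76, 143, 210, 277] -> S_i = 9 + 67*i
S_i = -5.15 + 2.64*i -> [-5.15, -2.51, 0.13, 2.77, 5.41]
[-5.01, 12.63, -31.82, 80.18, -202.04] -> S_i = -5.01*(-2.52)^i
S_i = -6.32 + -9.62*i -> [-6.32, -15.94, -25.56, -35.18, -44.8]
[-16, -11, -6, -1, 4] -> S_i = -16 + 5*i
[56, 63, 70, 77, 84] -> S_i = 56 + 7*i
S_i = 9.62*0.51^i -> [9.62, 4.91, 2.5, 1.28, 0.65]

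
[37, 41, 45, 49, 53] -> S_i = 37 + 4*i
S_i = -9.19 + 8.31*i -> [-9.19, -0.88, 7.43, 15.74, 24.05]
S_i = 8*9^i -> [8, 72, 648, 5832, 52488]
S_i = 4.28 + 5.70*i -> [4.28, 9.98, 15.68, 21.38, 27.08]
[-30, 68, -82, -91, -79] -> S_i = Random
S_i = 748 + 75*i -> [748, 823, 898, 973, 1048]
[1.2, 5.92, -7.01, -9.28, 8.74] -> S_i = Random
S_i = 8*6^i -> [8, 48, 288, 1728, 10368]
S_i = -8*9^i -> [-8, -72, -648, -5832, -52488]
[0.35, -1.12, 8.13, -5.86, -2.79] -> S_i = Random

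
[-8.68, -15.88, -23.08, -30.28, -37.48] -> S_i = -8.68 + -7.20*i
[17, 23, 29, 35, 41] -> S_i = 17 + 6*i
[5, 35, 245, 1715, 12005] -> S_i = 5*7^i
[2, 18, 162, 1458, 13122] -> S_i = 2*9^i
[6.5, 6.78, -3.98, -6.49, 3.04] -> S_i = Random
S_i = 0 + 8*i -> [0, 8, 16, 24, 32]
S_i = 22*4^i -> [22, 88, 352, 1408, 5632]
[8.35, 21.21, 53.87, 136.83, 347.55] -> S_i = 8.35*2.54^i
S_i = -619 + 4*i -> [-619, -615, -611, -607, -603]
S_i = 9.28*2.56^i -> [9.28, 23.76, 60.82, 155.69, 398.57]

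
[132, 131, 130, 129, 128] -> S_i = 132 + -1*i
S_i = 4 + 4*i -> [4, 8, 12, 16, 20]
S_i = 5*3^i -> [5, 15, 45, 135, 405]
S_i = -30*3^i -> [-30, -90, -270, -810, -2430]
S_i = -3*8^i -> [-3, -24, -192, -1536, -12288]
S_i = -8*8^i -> [-8, -64, -512, -4096, -32768]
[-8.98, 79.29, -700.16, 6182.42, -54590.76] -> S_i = -8.98*(-8.83)^i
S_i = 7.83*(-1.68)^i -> [7.83, -13.15, 22.1, -37.13, 62.37]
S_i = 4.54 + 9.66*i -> [4.54, 14.2, 23.86, 33.52, 43.18]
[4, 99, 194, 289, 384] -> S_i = 4 + 95*i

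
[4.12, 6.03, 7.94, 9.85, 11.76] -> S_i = 4.12 + 1.91*i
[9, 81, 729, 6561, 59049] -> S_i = 9*9^i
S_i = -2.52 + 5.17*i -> [-2.52, 2.65, 7.82, 12.99, 18.16]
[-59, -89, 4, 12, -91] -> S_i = Random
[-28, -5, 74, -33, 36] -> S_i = Random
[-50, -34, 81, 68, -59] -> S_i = Random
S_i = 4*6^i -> [4, 24, 144, 864, 5184]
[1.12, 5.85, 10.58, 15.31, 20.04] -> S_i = 1.12 + 4.73*i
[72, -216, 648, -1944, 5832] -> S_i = 72*-3^i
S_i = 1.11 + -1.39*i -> [1.11, -0.28, -1.67, -3.06, -4.45]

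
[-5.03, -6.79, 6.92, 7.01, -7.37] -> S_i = Random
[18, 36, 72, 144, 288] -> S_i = 18*2^i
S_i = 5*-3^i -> [5, -15, 45, -135, 405]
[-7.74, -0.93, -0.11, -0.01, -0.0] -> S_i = -7.74*0.12^i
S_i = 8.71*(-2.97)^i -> [8.71, -25.87, 76.83, -228.19, 677.71]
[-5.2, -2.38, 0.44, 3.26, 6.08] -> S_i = -5.20 + 2.82*i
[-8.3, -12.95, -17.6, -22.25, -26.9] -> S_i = -8.30 + -4.65*i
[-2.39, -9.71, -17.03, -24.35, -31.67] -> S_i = -2.39 + -7.32*i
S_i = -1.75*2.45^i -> [-1.75, -4.29, -10.5, -25.74, -63.05]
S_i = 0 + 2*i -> [0, 2, 4, 6, 8]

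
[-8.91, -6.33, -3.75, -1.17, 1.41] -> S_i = -8.91 + 2.58*i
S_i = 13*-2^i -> [13, -26, 52, -104, 208]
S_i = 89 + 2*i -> [89, 91, 93, 95, 97]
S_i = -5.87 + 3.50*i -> [-5.87, -2.37, 1.13, 4.63, 8.13]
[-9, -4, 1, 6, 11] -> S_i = -9 + 5*i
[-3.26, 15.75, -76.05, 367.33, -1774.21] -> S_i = -3.26*(-4.83)^i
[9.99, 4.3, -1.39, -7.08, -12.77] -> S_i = 9.99 + -5.69*i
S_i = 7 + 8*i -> [7, 15, 23, 31, 39]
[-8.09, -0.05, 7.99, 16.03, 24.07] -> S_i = -8.09 + 8.04*i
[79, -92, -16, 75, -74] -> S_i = Random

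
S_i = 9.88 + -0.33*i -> [9.88, 9.55, 9.22, 8.89, 8.56]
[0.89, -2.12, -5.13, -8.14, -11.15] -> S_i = 0.89 + -3.01*i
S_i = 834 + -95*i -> [834, 739, 644, 549, 454]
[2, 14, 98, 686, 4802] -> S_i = 2*7^i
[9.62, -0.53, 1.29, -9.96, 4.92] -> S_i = Random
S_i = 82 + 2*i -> [82, 84, 86, 88, 90]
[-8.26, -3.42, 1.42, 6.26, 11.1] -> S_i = -8.26 + 4.84*i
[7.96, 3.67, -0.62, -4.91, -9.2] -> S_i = 7.96 + -4.29*i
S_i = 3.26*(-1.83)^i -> [3.26, -5.97, 10.92, -19.98, 36.56]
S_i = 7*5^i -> [7, 35, 175, 875, 4375]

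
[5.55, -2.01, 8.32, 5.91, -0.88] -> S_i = Random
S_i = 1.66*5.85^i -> [1.66, 9.71, 56.81, 332.33, 1944.16]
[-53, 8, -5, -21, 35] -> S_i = Random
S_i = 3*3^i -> [3, 9, 27, 81, 243]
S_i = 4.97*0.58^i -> [4.97, 2.88, 1.67, 0.97, 0.56]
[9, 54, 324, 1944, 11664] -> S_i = 9*6^i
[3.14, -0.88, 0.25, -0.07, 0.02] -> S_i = 3.14*(-0.28)^i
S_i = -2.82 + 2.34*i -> [-2.82, -0.48, 1.86, 4.2, 6.54]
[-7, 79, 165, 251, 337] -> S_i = -7 + 86*i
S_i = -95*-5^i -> [-95, 475, -2375, 11875, -59375]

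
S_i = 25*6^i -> [25, 150, 900, 5400, 32400]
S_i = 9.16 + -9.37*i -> [9.16, -0.21, -9.58, -18.95, -28.32]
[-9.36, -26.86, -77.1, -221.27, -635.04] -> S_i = -9.36*2.87^i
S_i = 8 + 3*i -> [8, 11, 14, 17, 20]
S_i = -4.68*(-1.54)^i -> [-4.68, 7.21, -11.1, 17.09, -26.32]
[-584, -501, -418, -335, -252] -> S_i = -584 + 83*i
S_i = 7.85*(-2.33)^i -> [7.85, -18.29, 42.62, -99.3, 231.36]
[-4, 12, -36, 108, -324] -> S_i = -4*-3^i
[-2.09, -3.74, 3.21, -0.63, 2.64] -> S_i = Random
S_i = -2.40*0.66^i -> [-2.4, -1.58, -1.05, -0.69, -0.46]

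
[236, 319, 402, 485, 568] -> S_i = 236 + 83*i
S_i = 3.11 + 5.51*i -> [3.11, 8.62, 14.13, 19.64, 25.15]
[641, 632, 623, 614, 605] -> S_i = 641 + -9*i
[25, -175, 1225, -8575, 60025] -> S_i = 25*-7^i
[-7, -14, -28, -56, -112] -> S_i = -7*2^i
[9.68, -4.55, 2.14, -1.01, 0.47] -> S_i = 9.68*(-0.47)^i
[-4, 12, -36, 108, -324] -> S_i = -4*-3^i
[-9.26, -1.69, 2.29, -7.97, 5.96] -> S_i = Random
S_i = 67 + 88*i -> [67, 155, 243, 331, 419]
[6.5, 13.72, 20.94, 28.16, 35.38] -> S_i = 6.50 + 7.22*i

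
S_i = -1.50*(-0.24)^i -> [-1.5, 0.36, -0.09, 0.02, -0.0]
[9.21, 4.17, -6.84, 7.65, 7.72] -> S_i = Random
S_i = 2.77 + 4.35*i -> [2.77, 7.12, 11.47, 15.82, 20.17]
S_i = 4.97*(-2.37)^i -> [4.97, -11.78, 27.92, -66.16, 156.8]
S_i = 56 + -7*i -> [56, 49, 42, 35, 28]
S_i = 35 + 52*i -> [35, 87, 139, 191, 243]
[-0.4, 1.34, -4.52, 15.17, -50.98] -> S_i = -0.40*(-3.36)^i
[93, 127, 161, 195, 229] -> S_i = 93 + 34*i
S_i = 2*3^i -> [2, 6, 18, 54, 162]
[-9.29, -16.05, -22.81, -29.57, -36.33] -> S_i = -9.29 + -6.76*i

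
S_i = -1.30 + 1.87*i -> [-1.3, 0.57, 2.44, 4.31, 6.18]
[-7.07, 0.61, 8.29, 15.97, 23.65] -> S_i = -7.07 + 7.68*i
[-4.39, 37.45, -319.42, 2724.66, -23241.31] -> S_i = -4.39*(-8.53)^i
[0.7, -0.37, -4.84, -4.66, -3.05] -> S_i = Random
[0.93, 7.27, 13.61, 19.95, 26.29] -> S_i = 0.93 + 6.34*i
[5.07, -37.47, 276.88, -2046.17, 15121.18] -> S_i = 5.07*(-7.39)^i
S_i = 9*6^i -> [9, 54, 324, 1944, 11664]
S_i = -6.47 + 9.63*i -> [-6.47, 3.16, 12.79, 22.42, 32.05]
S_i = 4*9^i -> [4, 36, 324, 2916, 26244]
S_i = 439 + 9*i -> [439, 448, 457, 466, 475]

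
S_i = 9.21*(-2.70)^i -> [9.21, -24.87, 67.14, -181.28, 489.46]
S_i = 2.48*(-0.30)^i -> [2.48, -0.74, 0.22, -0.07, 0.02]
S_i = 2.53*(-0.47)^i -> [2.53, -1.19, 0.56, -0.26, 0.12]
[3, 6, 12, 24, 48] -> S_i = 3*2^i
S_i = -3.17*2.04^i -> [-3.17, -6.47, -13.19, -26.91, -54.9]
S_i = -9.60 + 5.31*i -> [-9.6, -4.29, 1.02, 6.33, 11.64]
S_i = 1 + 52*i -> [1, 53, 105, 157, 209]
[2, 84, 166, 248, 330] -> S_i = 2 + 82*i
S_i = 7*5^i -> [7, 35, 175, 875, 4375]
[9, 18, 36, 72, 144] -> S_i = 9*2^i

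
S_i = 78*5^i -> [78, 390, 1950, 9750, 48750]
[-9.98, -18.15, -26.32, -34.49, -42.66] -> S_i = -9.98 + -8.17*i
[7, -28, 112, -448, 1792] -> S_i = 7*-4^i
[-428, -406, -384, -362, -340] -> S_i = -428 + 22*i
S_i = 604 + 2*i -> [604, 606, 608, 610, 612]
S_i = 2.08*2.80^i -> [2.08, 5.82, 16.31, 45.66, 127.85]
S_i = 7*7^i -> [7, 49, 343, 2401, 16807]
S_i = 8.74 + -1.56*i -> [8.74, 7.18, 5.62, 4.06, 2.5]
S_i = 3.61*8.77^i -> [3.61, 31.66, 277.66, 2435.04, 21355.3]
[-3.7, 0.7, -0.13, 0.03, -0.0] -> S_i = -3.70*(-0.19)^i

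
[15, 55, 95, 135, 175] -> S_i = 15 + 40*i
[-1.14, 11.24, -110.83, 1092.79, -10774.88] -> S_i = -1.14*(-9.86)^i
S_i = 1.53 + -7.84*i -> [1.53, -6.31, -14.15, -21.99, -29.83]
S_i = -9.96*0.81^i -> [-9.96, -8.07, -6.53, -5.29, -4.29]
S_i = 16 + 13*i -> [16, 29, 42, 55, 68]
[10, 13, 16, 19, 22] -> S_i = 10 + 3*i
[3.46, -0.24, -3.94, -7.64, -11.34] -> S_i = 3.46 + -3.70*i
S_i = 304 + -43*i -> [304, 261, 218, 175, 132]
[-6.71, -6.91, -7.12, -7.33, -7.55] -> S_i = -6.71*1.03^i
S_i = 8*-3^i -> [8, -24, 72, -216, 648]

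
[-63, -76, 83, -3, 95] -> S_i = Random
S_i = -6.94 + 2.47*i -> [-6.94, -4.47, -2.0, 0.47, 2.94]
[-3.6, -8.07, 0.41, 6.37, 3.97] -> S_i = Random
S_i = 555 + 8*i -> [555, 563, 571, 579, 587]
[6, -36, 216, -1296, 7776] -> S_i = 6*-6^i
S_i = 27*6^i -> [27, 162, 972, 5832, 34992]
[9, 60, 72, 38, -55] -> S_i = Random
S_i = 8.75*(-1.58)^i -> [8.75, -13.82, 21.84, -34.51, 54.53]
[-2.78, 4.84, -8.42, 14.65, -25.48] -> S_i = -2.78*(-1.74)^i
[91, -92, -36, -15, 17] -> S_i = Random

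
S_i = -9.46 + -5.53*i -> [-9.46, -14.99, -20.52, -26.05, -31.58]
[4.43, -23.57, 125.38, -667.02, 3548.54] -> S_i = 4.43*(-5.32)^i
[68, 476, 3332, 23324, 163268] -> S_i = 68*7^i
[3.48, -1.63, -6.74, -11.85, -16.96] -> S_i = 3.48 + -5.11*i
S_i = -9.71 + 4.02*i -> [-9.71, -5.69, -1.67, 2.35, 6.37]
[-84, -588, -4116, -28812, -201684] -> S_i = -84*7^i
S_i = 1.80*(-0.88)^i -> [1.8, -1.58, 1.39, -1.23, 1.08]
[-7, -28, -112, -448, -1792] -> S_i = -7*4^i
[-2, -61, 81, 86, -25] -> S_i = Random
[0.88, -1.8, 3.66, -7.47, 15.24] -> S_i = 0.88*(-2.04)^i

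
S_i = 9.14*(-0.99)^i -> [9.14, -9.05, 8.96, -8.87, 8.78]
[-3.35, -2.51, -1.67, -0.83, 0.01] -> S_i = -3.35 + 0.84*i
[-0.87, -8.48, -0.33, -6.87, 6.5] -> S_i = Random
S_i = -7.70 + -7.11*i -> [-7.7, -14.81, -21.92, -29.03, -36.14]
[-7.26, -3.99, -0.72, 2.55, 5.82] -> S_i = -7.26 + 3.27*i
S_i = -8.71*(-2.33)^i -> [-8.71, 20.29, -47.29, 110.18, -256.71]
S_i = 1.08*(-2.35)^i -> [1.08, -2.54, 5.96, -14.02, 32.94]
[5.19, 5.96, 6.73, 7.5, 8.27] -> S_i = 5.19 + 0.77*i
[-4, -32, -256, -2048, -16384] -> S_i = -4*8^i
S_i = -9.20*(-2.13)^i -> [-9.2, 19.6, -41.74, 88.91, -189.37]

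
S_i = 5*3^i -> [5, 15, 45, 135, 405]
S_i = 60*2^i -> [60, 120, 240, 480, 960]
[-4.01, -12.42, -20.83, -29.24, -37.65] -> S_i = -4.01 + -8.41*i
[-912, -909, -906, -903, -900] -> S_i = -912 + 3*i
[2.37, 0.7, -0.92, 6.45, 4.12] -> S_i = Random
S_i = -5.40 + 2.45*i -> [-5.4, -2.95, -0.5, 1.95, 4.4]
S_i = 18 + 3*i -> [18, 21, 24, 27, 30]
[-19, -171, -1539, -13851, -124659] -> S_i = -19*9^i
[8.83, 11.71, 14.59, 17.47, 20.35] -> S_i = 8.83 + 2.88*i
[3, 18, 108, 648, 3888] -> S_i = 3*6^i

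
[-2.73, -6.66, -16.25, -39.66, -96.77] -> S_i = -2.73*2.44^i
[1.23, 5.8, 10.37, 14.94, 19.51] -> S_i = 1.23 + 4.57*i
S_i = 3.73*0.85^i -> [3.73, 3.17, 2.69, 2.29, 1.95]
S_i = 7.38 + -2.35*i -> [7.38, 5.03, 2.68, 0.33, -2.02]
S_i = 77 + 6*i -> [77, 83, 89, 95, 101]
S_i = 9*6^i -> [9, 54, 324, 1944, 11664]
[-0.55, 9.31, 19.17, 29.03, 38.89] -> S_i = -0.55 + 9.86*i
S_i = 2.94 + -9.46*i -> [2.94, -6.52, -15.98, -25.44, -34.9]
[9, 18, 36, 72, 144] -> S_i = 9*2^i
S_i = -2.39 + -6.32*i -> [-2.39, -8.71, -15.03, -21.35, -27.67]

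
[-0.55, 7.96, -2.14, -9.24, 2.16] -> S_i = Random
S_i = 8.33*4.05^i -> [8.33, 33.74, 136.63, 553.36, 2241.12]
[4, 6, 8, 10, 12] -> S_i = 4 + 2*i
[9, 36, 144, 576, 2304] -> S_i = 9*4^i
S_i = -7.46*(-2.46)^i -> [-7.46, 18.35, -45.14, 111.06, -273.2]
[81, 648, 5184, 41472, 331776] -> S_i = 81*8^i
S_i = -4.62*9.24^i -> [-4.62, -42.69, -394.44, -3644.67, -33676.73]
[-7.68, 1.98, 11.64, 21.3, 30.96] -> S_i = -7.68 + 9.66*i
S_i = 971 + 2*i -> [971, 973, 975, 977, 979]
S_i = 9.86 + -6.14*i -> [9.86, 3.72, -2.42, -8.56, -14.7]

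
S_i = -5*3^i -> [-5, -15, -45, -135, -405]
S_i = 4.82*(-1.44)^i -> [4.82, -6.94, 9.99, -14.39, 20.73]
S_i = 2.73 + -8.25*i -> [2.73, -5.52, -13.77, -22.02, -30.27]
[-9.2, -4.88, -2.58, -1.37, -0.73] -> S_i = -9.20*0.53^i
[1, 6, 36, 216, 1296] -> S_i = 1*6^i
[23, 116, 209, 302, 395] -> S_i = 23 + 93*i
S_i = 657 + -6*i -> [657, 651, 645, 639, 633]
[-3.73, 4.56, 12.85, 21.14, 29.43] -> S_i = -3.73 + 8.29*i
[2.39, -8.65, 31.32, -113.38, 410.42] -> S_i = 2.39*(-3.62)^i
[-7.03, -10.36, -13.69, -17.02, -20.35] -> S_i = -7.03 + -3.33*i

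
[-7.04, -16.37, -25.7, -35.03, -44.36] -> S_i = -7.04 + -9.33*i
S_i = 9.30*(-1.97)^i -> [9.3, -18.32, 36.09, -71.1, 140.07]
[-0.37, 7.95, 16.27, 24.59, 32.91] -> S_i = -0.37 + 8.32*i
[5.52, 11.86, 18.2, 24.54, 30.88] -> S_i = 5.52 + 6.34*i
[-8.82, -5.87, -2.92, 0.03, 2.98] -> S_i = -8.82 + 2.95*i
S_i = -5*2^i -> [-5, -10, -20, -40, -80]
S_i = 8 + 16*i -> [8, 24, 40, 56, 72]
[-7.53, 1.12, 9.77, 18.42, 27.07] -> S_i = -7.53 + 8.65*i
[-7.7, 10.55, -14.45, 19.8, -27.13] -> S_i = -7.70*(-1.37)^i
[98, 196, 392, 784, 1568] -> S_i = 98*2^i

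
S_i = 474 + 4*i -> [474, 478, 482, 486, 490]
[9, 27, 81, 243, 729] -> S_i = 9*3^i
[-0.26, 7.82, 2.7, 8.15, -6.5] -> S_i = Random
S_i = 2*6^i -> [2, 12, 72, 432, 2592]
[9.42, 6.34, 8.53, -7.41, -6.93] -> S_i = Random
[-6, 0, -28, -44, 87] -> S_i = Random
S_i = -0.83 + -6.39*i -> [-0.83, -7.22, -13.61, -20.0, -26.39]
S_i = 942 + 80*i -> [942, 1022, 1102, 1182, 1262]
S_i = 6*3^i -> [6, 18, 54, 162, 486]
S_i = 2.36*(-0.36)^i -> [2.36, -0.85, 0.31, -0.11, 0.04]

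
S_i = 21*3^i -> [21, 63, 189, 567, 1701]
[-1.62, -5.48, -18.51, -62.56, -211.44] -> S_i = -1.62*3.38^i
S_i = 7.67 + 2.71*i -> [7.67, 10.38, 13.09, 15.8, 18.51]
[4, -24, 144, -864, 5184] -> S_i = 4*-6^i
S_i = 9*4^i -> [9, 36, 144, 576, 2304]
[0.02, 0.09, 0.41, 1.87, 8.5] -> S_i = 0.02*4.54^i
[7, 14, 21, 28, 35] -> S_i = 7 + 7*i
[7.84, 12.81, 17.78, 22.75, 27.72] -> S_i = 7.84 + 4.97*i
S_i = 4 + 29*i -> [4, 33, 62, 91, 120]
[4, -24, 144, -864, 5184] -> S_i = 4*-6^i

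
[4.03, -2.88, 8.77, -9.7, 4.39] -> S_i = Random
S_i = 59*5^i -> [59, 295, 1475, 7375, 36875]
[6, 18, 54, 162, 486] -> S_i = 6*3^i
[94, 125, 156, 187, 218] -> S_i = 94 + 31*i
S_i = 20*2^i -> [20, 40, 80, 160, 320]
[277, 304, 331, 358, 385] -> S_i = 277 + 27*i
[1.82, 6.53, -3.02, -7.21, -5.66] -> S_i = Random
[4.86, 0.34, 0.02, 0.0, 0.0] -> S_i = 4.86*0.07^i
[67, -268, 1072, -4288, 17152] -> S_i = 67*-4^i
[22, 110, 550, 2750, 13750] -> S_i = 22*5^i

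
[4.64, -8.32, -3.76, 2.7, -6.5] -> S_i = Random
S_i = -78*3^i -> [-78, -234, -702, -2106, -6318]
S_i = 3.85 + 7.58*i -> [3.85, 11.43, 19.01, 26.59, 34.17]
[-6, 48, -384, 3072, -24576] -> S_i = -6*-8^i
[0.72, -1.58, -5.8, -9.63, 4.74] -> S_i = Random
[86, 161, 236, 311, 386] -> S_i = 86 + 75*i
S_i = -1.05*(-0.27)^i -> [-1.05, 0.28, -0.08, 0.02, -0.01]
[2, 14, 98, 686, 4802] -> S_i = 2*7^i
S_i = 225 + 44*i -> [225, 269, 313, 357, 401]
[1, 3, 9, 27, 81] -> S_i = 1*3^i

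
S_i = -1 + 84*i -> [-1, 83, 167, 251, 335]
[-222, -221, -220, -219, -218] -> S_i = -222 + 1*i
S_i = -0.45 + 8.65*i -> [-0.45, 8.2, 16.85, 25.5, 34.15]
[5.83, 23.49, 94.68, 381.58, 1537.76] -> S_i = 5.83*4.03^i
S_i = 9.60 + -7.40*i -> [9.6, 2.2, -5.2, -12.6, -20.0]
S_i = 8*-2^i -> [8, -16, 32, -64, 128]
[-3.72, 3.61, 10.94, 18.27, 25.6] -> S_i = -3.72 + 7.33*i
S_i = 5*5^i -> [5, 25, 125, 625, 3125]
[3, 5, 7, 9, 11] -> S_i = 3 + 2*i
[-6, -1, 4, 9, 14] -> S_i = -6 + 5*i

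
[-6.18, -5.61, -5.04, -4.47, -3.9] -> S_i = -6.18 + 0.57*i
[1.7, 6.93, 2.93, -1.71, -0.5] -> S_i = Random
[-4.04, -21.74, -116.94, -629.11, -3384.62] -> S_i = -4.04*5.38^i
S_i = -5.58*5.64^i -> [-5.58, -31.47, -177.5, -1001.09, -5646.13]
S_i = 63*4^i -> [63, 252, 1008, 4032, 16128]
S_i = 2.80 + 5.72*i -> [2.8, 8.52, 14.24, 19.96, 25.68]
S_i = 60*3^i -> [60, 180, 540, 1620, 4860]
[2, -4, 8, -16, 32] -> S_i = 2*-2^i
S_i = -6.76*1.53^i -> [-6.76, -10.34, -15.82, -24.21, -37.04]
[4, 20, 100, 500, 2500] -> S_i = 4*5^i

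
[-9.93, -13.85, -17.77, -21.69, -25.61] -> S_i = -9.93 + -3.92*i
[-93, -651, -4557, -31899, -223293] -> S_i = -93*7^i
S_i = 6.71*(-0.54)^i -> [6.71, -3.62, 1.96, -1.06, 0.57]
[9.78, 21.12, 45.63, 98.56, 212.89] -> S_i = 9.78*2.16^i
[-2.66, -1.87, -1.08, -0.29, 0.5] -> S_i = -2.66 + 0.79*i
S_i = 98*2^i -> [98, 196, 392, 784, 1568]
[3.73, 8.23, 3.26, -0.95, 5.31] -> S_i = Random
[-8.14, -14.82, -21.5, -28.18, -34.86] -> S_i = -8.14 + -6.68*i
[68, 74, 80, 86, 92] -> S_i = 68 + 6*i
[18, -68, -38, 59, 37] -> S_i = Random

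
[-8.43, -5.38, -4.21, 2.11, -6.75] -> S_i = Random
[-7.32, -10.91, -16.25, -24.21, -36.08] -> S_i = -7.32*1.49^i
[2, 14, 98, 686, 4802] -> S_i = 2*7^i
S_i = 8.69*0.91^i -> [8.69, 7.91, 7.2, 6.55, 5.96]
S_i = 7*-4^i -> [7, -28, 112, -448, 1792]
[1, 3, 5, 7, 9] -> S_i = 1 + 2*i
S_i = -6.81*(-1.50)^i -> [-6.81, 10.22, -15.32, 22.98, -34.48]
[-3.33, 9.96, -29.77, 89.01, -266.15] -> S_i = -3.33*(-2.99)^i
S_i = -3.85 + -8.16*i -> [-3.85, -12.01, -20.17, -28.33, -36.49]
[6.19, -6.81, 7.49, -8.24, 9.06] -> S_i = 6.19*(-1.10)^i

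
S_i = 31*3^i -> [31, 93, 279, 837, 2511]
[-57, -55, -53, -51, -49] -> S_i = -57 + 2*i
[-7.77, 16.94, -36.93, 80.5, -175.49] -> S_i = -7.77*(-2.18)^i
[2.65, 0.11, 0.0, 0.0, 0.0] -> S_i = 2.65*0.04^i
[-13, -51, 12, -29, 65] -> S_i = Random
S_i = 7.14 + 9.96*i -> [7.14, 17.1, 27.06, 37.02, 46.98]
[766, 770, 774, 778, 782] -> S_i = 766 + 4*i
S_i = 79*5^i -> [79, 395, 1975, 9875, 49375]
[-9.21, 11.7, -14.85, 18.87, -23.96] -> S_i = -9.21*(-1.27)^i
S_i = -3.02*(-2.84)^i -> [-3.02, 8.58, -24.36, 69.18, -196.46]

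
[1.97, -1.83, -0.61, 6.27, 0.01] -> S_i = Random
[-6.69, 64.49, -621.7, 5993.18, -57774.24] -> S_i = -6.69*(-9.64)^i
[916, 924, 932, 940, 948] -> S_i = 916 + 8*i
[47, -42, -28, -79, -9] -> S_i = Random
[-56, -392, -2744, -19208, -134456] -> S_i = -56*7^i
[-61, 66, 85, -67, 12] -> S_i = Random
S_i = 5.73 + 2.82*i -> [5.73, 8.55, 11.37, 14.19, 17.01]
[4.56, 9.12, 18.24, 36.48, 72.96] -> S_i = 4.56*2.00^i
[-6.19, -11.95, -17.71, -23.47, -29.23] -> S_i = -6.19 + -5.76*i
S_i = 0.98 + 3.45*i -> [0.98, 4.43, 7.88, 11.33, 14.78]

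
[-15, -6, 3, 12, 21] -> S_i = -15 + 9*i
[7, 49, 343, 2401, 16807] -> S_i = 7*7^i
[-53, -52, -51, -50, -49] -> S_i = -53 + 1*i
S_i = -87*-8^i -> [-87, 696, -5568, 44544, -356352]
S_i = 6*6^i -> [6, 36, 216, 1296, 7776]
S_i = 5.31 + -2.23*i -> [5.31, 3.08, 0.85, -1.38, -3.61]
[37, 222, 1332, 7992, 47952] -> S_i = 37*6^i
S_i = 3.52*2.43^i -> [3.52, 8.55, 20.79, 50.51, 122.73]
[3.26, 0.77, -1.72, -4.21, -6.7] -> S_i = 3.26 + -2.49*i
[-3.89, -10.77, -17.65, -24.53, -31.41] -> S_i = -3.89 + -6.88*i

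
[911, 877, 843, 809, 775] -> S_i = 911 + -34*i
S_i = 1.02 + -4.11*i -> [1.02, -3.09, -7.2, -11.31, -15.42]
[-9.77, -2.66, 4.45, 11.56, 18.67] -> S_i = -9.77 + 7.11*i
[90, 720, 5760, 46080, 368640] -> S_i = 90*8^i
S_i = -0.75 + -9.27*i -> [-0.75, -10.02, -19.29, -28.56, -37.83]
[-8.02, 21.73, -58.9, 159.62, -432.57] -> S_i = -8.02*(-2.71)^i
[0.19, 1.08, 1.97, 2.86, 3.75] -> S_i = 0.19 + 0.89*i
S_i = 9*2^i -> [9, 18, 36, 72, 144]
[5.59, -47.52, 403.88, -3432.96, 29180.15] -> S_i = 5.59*(-8.50)^i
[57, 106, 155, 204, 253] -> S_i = 57 + 49*i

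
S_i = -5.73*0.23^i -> [-5.73, -1.32, -0.3, -0.07, -0.02]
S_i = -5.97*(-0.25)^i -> [-5.97, 1.49, -0.37, 0.09, -0.02]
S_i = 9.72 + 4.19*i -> [9.72, 13.91, 18.1, 22.29, 26.48]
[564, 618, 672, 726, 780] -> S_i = 564 + 54*i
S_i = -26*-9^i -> [-26, 234, -2106, 18954, -170586]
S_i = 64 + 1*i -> [64, 65, 66, 67, 68]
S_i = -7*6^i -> [-7, -42, -252, -1512, -9072]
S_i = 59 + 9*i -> [59, 68, 77, 86, 95]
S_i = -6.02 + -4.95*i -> [-6.02, -10.97, -15.92, -20.87, -25.82]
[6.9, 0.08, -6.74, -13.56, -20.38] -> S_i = 6.90 + -6.82*i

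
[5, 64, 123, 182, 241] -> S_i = 5 + 59*i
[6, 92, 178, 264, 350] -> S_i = 6 + 86*i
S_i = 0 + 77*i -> [0, 77, 154, 231, 308]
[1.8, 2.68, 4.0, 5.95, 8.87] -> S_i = 1.80*1.49^i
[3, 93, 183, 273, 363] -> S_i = 3 + 90*i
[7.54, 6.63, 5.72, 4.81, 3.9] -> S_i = 7.54 + -0.91*i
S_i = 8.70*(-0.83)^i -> [8.7, -7.22, 5.99, -4.97, 4.13]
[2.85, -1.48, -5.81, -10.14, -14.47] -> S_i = 2.85 + -4.33*i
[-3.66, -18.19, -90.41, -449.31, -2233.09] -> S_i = -3.66*4.97^i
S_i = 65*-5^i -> [65, -325, 1625, -8125, 40625]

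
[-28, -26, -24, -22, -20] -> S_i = -28 + 2*i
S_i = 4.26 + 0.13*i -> [4.26, 4.39, 4.52, 4.65, 4.78]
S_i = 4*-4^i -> [4, -16, 64, -256, 1024]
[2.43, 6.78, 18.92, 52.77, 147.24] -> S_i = 2.43*2.79^i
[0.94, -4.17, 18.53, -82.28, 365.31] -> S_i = 0.94*(-4.44)^i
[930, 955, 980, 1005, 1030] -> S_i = 930 + 25*i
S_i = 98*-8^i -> [98, -784, 6272, -50176, 401408]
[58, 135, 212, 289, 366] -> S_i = 58 + 77*i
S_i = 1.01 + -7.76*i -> [1.01, -6.75, -14.51, -22.27, -30.03]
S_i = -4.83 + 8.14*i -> [-4.83, 3.31, 11.45, 19.59, 27.73]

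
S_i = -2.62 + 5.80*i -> [-2.62, 3.18, 8.98, 14.78, 20.58]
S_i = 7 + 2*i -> [7, 9, 11, 13, 15]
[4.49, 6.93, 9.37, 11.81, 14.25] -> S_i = 4.49 + 2.44*i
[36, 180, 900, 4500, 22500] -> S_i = 36*5^i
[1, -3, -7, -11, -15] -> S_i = 1 + -4*i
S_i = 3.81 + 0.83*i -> [3.81, 4.64, 5.47, 6.3, 7.13]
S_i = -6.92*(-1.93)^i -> [-6.92, 13.36, -25.78, 49.75, -96.01]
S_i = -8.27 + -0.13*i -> [-8.27, -8.4, -8.53, -8.66, -8.79]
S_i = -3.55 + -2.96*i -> [-3.55, -6.51, -9.47, -12.43, -15.39]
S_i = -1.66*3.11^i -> [-1.66, -5.16, -16.06, -49.93, -155.29]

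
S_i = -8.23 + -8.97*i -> [-8.23, -17.2, -26.17, -35.14, -44.11]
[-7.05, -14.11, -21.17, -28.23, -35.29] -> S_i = -7.05 + -7.06*i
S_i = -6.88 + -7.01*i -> [-6.88, -13.89, -20.9, -27.91, -34.92]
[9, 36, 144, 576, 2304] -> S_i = 9*4^i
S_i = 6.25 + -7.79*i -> [6.25, -1.54, -9.33, -17.12, -24.91]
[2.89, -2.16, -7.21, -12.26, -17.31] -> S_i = 2.89 + -5.05*i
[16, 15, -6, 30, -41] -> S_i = Random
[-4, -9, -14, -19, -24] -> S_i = -4 + -5*i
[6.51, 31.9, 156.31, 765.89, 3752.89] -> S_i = 6.51*4.90^i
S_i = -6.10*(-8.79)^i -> [-6.1, 53.62, -471.31, 4142.82, -36415.42]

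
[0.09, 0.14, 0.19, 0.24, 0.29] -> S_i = 0.09 + 0.05*i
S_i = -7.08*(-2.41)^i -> [-7.08, 17.06, -41.12, 99.1, -238.84]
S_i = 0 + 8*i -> [0, 8, 16, 24, 32]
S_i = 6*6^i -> [6, 36, 216, 1296, 7776]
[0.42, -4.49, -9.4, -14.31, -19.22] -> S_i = 0.42 + -4.91*i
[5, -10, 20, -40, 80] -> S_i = 5*-2^i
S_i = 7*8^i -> [7, 56, 448, 3584, 28672]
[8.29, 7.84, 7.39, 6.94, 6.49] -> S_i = 8.29 + -0.45*i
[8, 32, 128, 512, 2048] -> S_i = 8*4^i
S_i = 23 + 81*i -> [23, 104, 185, 266, 347]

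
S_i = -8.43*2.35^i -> [-8.43, -19.81, -46.55, -109.4, -257.1]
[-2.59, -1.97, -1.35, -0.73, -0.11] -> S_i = -2.59 + 0.62*i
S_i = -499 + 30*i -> [-499, -469, -439, -409, -379]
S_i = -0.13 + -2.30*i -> [-0.13, -2.43, -4.73, -7.03, -9.33]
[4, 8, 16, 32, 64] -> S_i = 4*2^i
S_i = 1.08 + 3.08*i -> [1.08, 4.16, 7.24, 10.32, 13.4]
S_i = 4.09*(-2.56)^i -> [4.09, -10.47, 26.8, -68.62, 175.66]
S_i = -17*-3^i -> [-17, 51, -153, 459, -1377]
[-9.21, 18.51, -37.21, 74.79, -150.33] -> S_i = -9.21*(-2.01)^i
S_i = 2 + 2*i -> [2, 4, 6, 8, 10]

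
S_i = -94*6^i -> [-94, -564, -3384, -20304, -121824]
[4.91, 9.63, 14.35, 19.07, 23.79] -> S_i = 4.91 + 4.72*i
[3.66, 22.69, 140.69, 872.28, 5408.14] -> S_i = 3.66*6.20^i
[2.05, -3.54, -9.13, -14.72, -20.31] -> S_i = 2.05 + -5.59*i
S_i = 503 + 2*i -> [503, 505, 507, 509, 511]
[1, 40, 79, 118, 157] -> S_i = 1 + 39*i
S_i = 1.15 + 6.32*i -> [1.15, 7.47, 13.79, 20.11, 26.43]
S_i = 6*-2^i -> [6, -12, 24, -48, 96]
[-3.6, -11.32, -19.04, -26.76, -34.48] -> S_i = -3.60 + -7.72*i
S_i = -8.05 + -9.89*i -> [-8.05, -17.94, -27.83, -37.72, -47.61]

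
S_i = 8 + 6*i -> [8, 14, 20, 26, 32]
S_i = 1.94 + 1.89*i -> [1.94, 3.83, 5.72, 7.61, 9.5]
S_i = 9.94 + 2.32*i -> [9.94, 12.26, 14.58, 16.9, 19.22]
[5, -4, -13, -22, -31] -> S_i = 5 + -9*i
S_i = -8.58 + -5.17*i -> [-8.58, -13.75, -18.92, -24.09, -29.26]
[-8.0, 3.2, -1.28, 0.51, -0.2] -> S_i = -8.00*(-0.40)^i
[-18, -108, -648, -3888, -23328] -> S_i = -18*6^i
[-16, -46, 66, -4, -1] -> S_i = Random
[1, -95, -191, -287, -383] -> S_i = 1 + -96*i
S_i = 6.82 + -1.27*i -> [6.82, 5.55, 4.28, 3.01, 1.74]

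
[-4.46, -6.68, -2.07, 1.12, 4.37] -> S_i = Random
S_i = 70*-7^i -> [70, -490, 3430, -24010, 168070]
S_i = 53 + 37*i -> [53, 90, 127, 164, 201]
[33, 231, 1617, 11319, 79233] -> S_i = 33*7^i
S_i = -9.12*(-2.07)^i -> [-9.12, 18.88, -39.08, 80.89, -167.45]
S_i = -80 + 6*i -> [-80, -74, -68, -62, -56]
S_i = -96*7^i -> [-96, -672, -4704, -32928, -230496]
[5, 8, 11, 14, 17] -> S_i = 5 + 3*i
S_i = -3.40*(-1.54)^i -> [-3.4, 5.24, -8.06, 12.42, -19.12]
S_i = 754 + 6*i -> [754, 760, 766, 772, 778]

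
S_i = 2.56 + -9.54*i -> [2.56, -6.98, -16.52, -26.06, -35.6]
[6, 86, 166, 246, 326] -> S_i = 6 + 80*i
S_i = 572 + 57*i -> [572, 629, 686, 743, 800]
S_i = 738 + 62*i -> [738, 800, 862, 924, 986]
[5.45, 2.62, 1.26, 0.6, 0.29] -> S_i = 5.45*0.48^i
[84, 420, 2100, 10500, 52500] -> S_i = 84*5^i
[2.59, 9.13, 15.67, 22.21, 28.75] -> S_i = 2.59 + 6.54*i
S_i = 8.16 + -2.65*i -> [8.16, 5.51, 2.86, 0.21, -2.44]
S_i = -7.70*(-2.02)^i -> [-7.7, 15.55, -31.42, 63.47, -128.2]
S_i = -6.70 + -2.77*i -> [-6.7, -9.47, -12.24, -15.01, -17.78]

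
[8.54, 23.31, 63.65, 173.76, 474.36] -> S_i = 8.54*2.73^i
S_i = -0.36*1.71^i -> [-0.36, -0.62, -1.05, -1.8, -3.08]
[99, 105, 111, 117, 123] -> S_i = 99 + 6*i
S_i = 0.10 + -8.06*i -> [0.1, -7.96, -16.02, -24.08, -32.14]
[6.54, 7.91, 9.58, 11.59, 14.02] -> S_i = 6.54*1.21^i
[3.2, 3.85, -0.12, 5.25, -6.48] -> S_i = Random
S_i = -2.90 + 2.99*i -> [-2.9, 0.09, 3.08, 6.07, 9.06]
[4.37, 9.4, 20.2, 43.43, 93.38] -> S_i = 4.37*2.15^i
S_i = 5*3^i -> [5, 15, 45, 135, 405]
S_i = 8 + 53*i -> [8, 61, 114, 167, 220]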